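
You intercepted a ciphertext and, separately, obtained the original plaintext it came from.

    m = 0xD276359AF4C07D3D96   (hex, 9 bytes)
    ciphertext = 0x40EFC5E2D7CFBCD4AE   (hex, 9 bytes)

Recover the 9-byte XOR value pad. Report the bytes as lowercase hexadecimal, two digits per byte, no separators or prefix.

Since ciphertext = m ⊕ pad, XORing both sides with m gives pad = m ⊕ ciphertext.
d2 ⊕ 40 = 92
76 ⊕ ef = 99
35 ⊕ c5 = f0
9a ⊕ e2 = 78
f4 ⊕ d7 = 23
c0 ⊕ cf = 0f
7d ⊕ bc = c1
3d ⊕ d4 = e9
96 ⊕ ae = 38

9299f078230fc1e938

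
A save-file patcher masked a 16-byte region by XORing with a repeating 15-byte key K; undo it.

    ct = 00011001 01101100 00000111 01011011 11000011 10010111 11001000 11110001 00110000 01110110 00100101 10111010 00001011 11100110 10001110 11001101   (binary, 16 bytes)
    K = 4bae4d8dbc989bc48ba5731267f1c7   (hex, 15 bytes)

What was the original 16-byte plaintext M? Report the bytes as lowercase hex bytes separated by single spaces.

The 15-byte key repeats, so the effective keystream is 4b ae 4d 8d bc 98 9b c4 8b a5 73 12 67 f1 c7 4b.
byte 0:  25 ⊕  75 =  82
byte 1: 108 ⊕ 174 = 194
byte 2:   7 ⊕  77 =  74
byte 3:  91 ⊕ 141 = 214
byte 4: 195 ⊕ 188 = 127
byte 5: 151 ⊕ 152 =  15
byte 6: 200 ⊕ 155 =  83
byte 7: 241 ⊕ 196 =  53
byte 8:  48 ⊕ 139 = 187
byte 9: 118 ⊕ 165 = 211
byte 10:  37 ⊕ 115 =  86
byte 11: 186 ⊕  18 = 168
byte 12:  11 ⊕ 103 = 108
byte 13: 230 ⊕ 241 =  23
byte 14: 142 ⊕ 199 =  73
byte 15: 205 ⊕  75 = 134

52 c2 4a d6 7f 0f 53 35 bb d3 56 a8 6c 17 49 86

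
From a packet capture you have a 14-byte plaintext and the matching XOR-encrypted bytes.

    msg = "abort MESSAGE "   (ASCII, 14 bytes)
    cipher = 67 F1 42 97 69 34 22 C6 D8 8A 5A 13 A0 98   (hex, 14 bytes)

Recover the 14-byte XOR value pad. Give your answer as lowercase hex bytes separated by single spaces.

06 93 2d e5 1d 14 6f 83 8b d9 1b 54 e5 b8

Since cipher = msg ⊕ pad, XORing both sides with msg gives pad = msg ⊕ cipher.
 97 ⊕ 103 =   6
 98 ⊕ 241 = 147
111 ⊕  66 =  45
114 ⊕ 151 = 229
116 ⊕ 105 =  29
 32 ⊕  52 =  20
 77 ⊕  34 = 111
 69 ⊕ 198 = 131
 83 ⊕ 216 = 139
 83 ⊕ 138 = 217
 65 ⊕  90 =  27
 71 ⊕  19 =  84
 69 ⊕ 160 = 229
 32 ⊕ 152 = 184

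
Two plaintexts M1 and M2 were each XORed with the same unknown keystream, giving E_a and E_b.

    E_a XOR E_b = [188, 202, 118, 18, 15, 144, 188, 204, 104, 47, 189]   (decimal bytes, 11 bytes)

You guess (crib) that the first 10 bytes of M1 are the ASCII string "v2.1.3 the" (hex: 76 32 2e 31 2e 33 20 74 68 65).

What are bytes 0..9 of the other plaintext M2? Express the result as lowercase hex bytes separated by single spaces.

Since E_a ⊕ E_b = M1 ⊕ M2, XORing with the guessed M1 bytes yields the corresponding M2 bytes: M2 = (E_a ⊕ E_b) ⊕ M1.
10111100 XOR 01110110 = 11001010
11001010 XOR 00110010 = 11111000
01110110 XOR 00101110 = 01011000
00010010 XOR 00110001 = 00100011
00001111 XOR 00101110 = 00100001
10010000 XOR 00110011 = 10100011
10111100 XOR 00100000 = 10011100
11001100 XOR 01110100 = 10111000
01101000 XOR 01101000 = 00000000
00101111 XOR 01100101 = 01001010

ca f8 58 23 21 a3 9c b8 00 4a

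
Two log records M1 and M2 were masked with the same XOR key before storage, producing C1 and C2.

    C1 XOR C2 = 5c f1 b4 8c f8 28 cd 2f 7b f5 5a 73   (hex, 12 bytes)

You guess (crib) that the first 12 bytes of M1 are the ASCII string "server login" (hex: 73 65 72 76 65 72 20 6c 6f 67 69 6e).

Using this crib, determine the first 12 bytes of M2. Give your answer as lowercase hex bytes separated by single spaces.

Since C1 ⊕ C2 = M1 ⊕ M2, XORing with the guessed M1 bytes yields the corresponding M2 bytes: M2 = (C1 ⊕ C2) ⊕ M1.
5c XOR 73 = 2f
f1 XOR 65 = 94
b4 XOR 72 = c6
8c XOR 76 = fa
f8 XOR 65 = 9d
28 XOR 72 = 5a
cd XOR 20 = ed
2f XOR 6c = 43
7b XOR 6f = 14
f5 XOR 67 = 92
5a XOR 69 = 33
73 XOR 6e = 1d

2f 94 c6 fa 9d 5a ed 43 14 92 33 1d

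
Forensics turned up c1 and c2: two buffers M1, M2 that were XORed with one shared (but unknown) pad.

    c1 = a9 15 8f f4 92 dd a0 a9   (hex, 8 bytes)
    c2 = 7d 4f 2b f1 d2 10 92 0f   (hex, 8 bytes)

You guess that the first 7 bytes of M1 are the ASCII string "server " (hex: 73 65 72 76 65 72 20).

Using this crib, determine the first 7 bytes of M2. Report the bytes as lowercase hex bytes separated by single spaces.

First, c1 ⊕ c2 = (M1 ⊕ K) ⊕ (M2 ⊕ K) = M1 ⊕ M2, so the key drops out. Then M2 = (M1 ⊕ M2) ⊕ M1 over the first 7 bytes.
byte 0: (a9 ^ 7d) ^ 73 = d4 ^ 73 = a7
byte 1: (15 ^ 4f) ^ 65 = 5a ^ 65 = 3f
byte 2: (8f ^ 2b) ^ 72 = a4 ^ 72 = d6
byte 3: (f4 ^ f1) ^ 76 = 05 ^ 76 = 73
byte 4: (92 ^ d2) ^ 65 = 40 ^ 65 = 25
byte 5: (dd ^ 10) ^ 72 = cd ^ 72 = bf
byte 6: (a0 ^ 92) ^ 20 = 32 ^ 20 = 12

a7 3f d6 73 25 bf 12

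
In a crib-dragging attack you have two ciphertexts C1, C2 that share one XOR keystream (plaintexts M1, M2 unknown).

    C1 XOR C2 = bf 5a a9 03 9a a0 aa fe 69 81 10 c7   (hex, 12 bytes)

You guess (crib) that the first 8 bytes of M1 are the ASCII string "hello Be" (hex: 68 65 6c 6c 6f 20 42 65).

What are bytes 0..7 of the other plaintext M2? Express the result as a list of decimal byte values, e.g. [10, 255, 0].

Since C1 ⊕ C2 = M1 ⊕ M2, XORing with the guessed M1 bytes yields the corresponding M2 bytes: M2 = (C1 ⊕ C2) ⊕ M1.
191 ^ 104 = 215
 90 ^ 101 =  63
169 ^ 108 = 197
  3 ^ 108 = 111
154 ^ 111 = 245
160 ^  32 = 128
170 ^  66 = 232
254 ^ 101 = 155

[215, 63, 197, 111, 245, 128, 232, 155]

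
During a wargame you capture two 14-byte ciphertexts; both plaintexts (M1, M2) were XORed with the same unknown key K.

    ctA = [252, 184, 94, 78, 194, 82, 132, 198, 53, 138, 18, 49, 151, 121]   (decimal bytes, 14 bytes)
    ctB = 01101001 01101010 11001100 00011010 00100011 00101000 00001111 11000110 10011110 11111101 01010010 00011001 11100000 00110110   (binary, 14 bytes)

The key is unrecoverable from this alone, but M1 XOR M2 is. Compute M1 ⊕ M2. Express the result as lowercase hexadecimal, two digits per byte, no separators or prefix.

95d29254e17a8b00ab774028774f

ctA ⊕ ctB = (M1 ⊕ K) ⊕ (M2 ⊕ K) = M1 ⊕ M2 — the shared key cancels under XOR.
252 XOR 105 = 149
184 XOR 106 = 210
 94 XOR 204 = 146
 78 XOR  26 =  84
194 XOR  35 = 225
 82 XOR  40 = 122
132 XOR  15 = 139
198 XOR 198 =   0
 53 XOR 158 = 171
138 XOR 253 = 119
 18 XOR  82 =  64
 49 XOR  25 =  40
151 XOR 224 = 119
121 XOR  54 =  79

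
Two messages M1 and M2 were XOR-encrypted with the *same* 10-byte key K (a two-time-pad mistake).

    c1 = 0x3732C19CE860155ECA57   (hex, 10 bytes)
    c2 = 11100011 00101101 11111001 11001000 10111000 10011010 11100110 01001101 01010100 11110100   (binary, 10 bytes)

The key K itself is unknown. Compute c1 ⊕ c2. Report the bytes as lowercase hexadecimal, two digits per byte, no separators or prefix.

c1 ⊕ c2 = (M1 ⊕ K) ⊕ (M2 ⊕ K) = M1 ⊕ M2 — the shared key cancels under XOR.
37 XOR e3 = d4
32 XOR 2d = 1f
c1 XOR f9 = 38
9c XOR c8 = 54
e8 XOR b8 = 50
60 XOR 9a = fa
15 XOR e6 = f3
5e XOR 4d = 13
ca XOR 54 = 9e
57 XOR f4 = a3

d41f385450faf3139ea3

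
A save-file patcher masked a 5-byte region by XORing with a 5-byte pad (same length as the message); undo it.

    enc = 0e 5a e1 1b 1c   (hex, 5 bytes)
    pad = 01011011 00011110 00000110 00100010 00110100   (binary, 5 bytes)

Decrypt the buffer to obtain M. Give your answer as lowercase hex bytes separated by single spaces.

XOR is its own inverse, so applying the key byte-wise gives the result directly.
0e xor 5b = 55
5a xor 1e = 44
e1 xor 06 = e7
1b xor 22 = 39
1c xor 34 = 28

55 44 e7 39 28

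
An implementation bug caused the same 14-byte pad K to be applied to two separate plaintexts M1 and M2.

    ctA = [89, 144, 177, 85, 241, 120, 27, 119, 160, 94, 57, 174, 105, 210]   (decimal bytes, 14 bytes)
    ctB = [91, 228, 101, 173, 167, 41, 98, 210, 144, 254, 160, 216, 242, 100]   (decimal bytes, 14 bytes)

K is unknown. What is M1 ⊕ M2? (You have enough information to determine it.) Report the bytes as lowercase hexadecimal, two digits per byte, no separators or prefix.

ctA ⊕ ctB = (M1 ⊕ K) ⊕ (M2 ⊕ K) = M1 ⊕ M2 — the shared key cancels under XOR.
01011001 ^ 01011011 = 00000010
10010000 ^ 11100100 = 01110100
10110001 ^ 01100101 = 11010100
01010101 ^ 10101101 = 11111000
11110001 ^ 10100111 = 01010110
01111000 ^ 00101001 = 01010001
00011011 ^ 01100010 = 01111001
01110111 ^ 11010010 = 10100101
10100000 ^ 10010000 = 00110000
01011110 ^ 11111110 = 10100000
00111001 ^ 10100000 = 10011001
10101110 ^ 11011000 = 01110110
01101001 ^ 11110010 = 10011011
11010010 ^ 01100100 = 10110110

0274d4f8565179a530a099769bb6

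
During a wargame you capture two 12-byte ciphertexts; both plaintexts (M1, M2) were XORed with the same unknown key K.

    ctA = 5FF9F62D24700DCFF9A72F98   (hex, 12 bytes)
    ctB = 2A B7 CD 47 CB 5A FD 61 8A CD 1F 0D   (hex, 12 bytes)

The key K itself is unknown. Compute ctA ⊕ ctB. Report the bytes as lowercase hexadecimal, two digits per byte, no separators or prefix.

ctA ⊕ ctB = (M1 ⊕ K) ⊕ (M2 ⊕ K) = M1 ⊕ M2 — the shared key cancels under XOR.
 95 xor  42 = 117
249 xor 183 =  78
246 xor 205 =  59
 45 xor  71 = 106
 36 xor 203 = 239
112 xor  90 =  42
 13 xor 253 = 240
207 xor  97 = 174
249 xor 138 = 115
167 xor 205 = 106
 47 xor  31 =  48
152 xor  13 = 149

754e3b6aef2af0ae736a3095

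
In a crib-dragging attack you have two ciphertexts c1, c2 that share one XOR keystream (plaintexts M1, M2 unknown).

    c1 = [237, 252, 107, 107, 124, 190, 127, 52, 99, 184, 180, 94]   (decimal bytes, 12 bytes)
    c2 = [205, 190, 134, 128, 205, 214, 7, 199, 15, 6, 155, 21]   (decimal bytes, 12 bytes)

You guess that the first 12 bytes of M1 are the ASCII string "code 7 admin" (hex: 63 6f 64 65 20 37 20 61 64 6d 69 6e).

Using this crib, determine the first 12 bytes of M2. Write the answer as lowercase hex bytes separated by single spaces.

First, c1 ⊕ c2 = (M1 ⊕ K) ⊕ (M2 ⊕ K) = M1 ⊕ M2, so the key drops out. Then M2 = (M1 ⊕ M2) ⊕ M1 over the first 12 bytes.
byte 0: (ed ⊕ cd) ⊕ 63 = 20 ⊕ 63 = 43
byte 1: (fc ⊕ be) ⊕ 6f = 42 ⊕ 6f = 2d
byte 2: (6b ⊕ 86) ⊕ 64 = ed ⊕ 64 = 89
byte 3: (6b ⊕ 80) ⊕ 65 = eb ⊕ 65 = 8e
byte 4: (7c ⊕ cd) ⊕ 20 = b1 ⊕ 20 = 91
byte 5: (be ⊕ d6) ⊕ 37 = 68 ⊕ 37 = 5f
byte 6: (7f ⊕ 07) ⊕ 20 = 78 ⊕ 20 = 58
byte 7: (34 ⊕ c7) ⊕ 61 = f3 ⊕ 61 = 92
byte 8: (63 ⊕ 0f) ⊕ 64 = 6c ⊕ 64 = 08
byte 9: (b8 ⊕ 06) ⊕ 6d = be ⊕ 6d = d3
byte 10: (b4 ⊕ 9b) ⊕ 69 = 2f ⊕ 69 = 46
byte 11: (5e ⊕ 15) ⊕ 6e = 4b ⊕ 6e = 25

43 2d 89 8e 91 5f 58 92 08 d3 46 25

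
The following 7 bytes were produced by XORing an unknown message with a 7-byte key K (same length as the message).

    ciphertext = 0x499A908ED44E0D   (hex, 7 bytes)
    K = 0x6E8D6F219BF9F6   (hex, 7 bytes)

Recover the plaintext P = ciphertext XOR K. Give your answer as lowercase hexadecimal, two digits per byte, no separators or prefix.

2717ffaf4fb7fb

byte 0: 49 xor 6e = 27
byte 1: 9a xor 8d = 17
byte 2: 90 xor 6f = ff
byte 3: 8e xor 21 = af
byte 4: d4 xor 9b = 4f
byte 5: 4e xor f9 = b7
byte 6: 0d xor f6 = fb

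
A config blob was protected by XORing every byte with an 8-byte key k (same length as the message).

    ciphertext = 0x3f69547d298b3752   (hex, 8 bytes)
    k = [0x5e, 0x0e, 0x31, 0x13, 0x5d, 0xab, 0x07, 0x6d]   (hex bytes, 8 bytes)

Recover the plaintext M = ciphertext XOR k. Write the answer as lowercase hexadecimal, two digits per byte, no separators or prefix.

6167656e7420303f

XOR is its own inverse, so applying the key byte-wise gives the result directly.
3f XOR 5e = 61
69 XOR 0e = 67
54 XOR 31 = 65
7d XOR 13 = 6e
29 XOR 5d = 74
8b XOR ab = 20
37 XOR 07 = 30
52 XOR 6d = 3f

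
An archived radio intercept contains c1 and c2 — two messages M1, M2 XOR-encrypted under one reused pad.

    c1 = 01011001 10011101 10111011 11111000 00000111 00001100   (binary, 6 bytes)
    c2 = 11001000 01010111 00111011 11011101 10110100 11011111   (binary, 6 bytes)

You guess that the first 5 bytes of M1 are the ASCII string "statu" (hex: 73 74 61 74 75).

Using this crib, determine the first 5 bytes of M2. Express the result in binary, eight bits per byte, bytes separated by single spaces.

First, c1 ⊕ c2 = (M1 ⊕ K) ⊕ (M2 ⊕ K) = M1 ⊕ M2, so the key drops out. Then M2 = (M1 ⊕ M2) ⊕ M1 over the first 5 bytes.
byte 0: (59 xor c8) xor 73 = 91 xor 73 = e2
byte 1: (9d xor 57) xor 74 = ca xor 74 = be
byte 2: (bb xor 3b) xor 61 = 80 xor 61 = e1
byte 3: (f8 xor dd) xor 74 = 25 xor 74 = 51
byte 4: (07 xor b4) xor 75 = b3 xor 75 = c6

11100010 10111110 11100001 01010001 11000110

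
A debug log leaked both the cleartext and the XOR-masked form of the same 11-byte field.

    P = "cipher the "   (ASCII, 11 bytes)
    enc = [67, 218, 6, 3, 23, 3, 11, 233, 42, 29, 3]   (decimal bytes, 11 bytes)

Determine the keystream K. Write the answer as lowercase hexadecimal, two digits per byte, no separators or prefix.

Since enc = P ⊕ K, XORing both sides with P gives K = P ⊕ enc.
01100011 XOR 01000011 = 00100000
01101001 XOR 11011010 = 10110011
01110000 XOR 00000110 = 01110110
01101000 XOR 00000011 = 01101011
01100101 XOR 00010111 = 01110010
01110010 XOR 00000011 = 01110001
00100000 XOR 00001011 = 00101011
01110100 XOR 11101001 = 10011101
01101000 XOR 00101010 = 01000010
01100101 XOR 00011101 = 01111000
00100000 XOR 00000011 = 00100011

20b3766b72712b9d427823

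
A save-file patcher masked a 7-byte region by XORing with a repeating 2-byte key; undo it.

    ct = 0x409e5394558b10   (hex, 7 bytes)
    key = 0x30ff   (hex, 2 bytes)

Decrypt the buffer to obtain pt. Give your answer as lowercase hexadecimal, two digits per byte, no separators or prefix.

The 2-byte key repeats, so the effective keystream is 30 ff 30 ff 30 ff 30.
byte 0: 01000000 XOR 00110000 = 01110000
byte 1: 10011110 XOR 11111111 = 01100001
byte 2: 01010011 XOR 00110000 = 01100011
byte 3: 10010100 XOR 11111111 = 01101011
byte 4: 01010101 XOR 00110000 = 01100101
byte 5: 10001011 XOR 11111111 = 01110100
byte 6: 00010000 XOR 00110000 = 00100000

7061636b657420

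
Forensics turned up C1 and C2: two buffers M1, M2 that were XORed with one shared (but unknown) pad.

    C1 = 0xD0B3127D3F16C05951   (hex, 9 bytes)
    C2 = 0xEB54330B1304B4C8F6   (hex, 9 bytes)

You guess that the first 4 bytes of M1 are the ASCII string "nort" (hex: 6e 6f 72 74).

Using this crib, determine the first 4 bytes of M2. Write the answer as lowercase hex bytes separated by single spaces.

First, C1 ⊕ C2 = (M1 ⊕ K) ⊕ (M2 ⊕ K) = M1 ⊕ M2, so the key drops out. Then M2 = (M1 ⊕ M2) ⊕ M1 over the first 4 bytes.
byte 0: (d0 xor eb) xor 6e = 3b xor 6e = 55
byte 1: (b3 xor 54) xor 6f = e7 xor 6f = 88
byte 2: (12 xor 33) xor 72 = 21 xor 72 = 53
byte 3: (7d xor 0b) xor 74 = 76 xor 74 = 02

55 88 53 02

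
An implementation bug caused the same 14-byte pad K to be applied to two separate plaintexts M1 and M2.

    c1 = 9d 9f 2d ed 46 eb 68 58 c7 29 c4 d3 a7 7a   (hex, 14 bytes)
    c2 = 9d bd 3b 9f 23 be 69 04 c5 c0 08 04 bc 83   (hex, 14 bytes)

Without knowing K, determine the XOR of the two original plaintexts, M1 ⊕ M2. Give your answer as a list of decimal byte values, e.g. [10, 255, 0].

c1 ⊕ c2 = (M1 ⊕ K) ⊕ (M2 ⊕ K) = M1 ⊕ M2 — the shared key cancels under XOR.
157 xor 157 =   0
159 xor 189 =  34
 45 xor  59 =  22
237 xor 159 = 114
 70 xor  35 = 101
235 xor 190 =  85
104 xor 105 =   1
 88 xor   4 =  92
199 xor 197 =   2
 41 xor 192 = 233
196 xor   8 = 204
211 xor   4 = 215
167 xor 188 =  27
122 xor 131 = 249

[0, 34, 22, 114, 101, 85, 1, 92, 2, 233, 204, 215, 27, 249]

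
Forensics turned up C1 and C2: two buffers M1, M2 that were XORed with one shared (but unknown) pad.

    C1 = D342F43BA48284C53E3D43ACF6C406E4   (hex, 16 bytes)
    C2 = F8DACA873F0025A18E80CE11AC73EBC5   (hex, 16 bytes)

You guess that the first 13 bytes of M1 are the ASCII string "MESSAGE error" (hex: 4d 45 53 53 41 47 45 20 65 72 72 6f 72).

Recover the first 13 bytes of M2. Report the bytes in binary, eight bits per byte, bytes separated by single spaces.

01100110 11011101 01101101 11101111 11011010 11000101 11100100 01000100 11010101 11001111 11111111 11010010 00101000

First, C1 ⊕ C2 = (M1 ⊕ K) ⊕ (M2 ⊕ K) = M1 ⊕ M2, so the key drops out. Then M2 = (M1 ⊕ M2) ⊕ M1 over the first 13 bytes.
byte 0: (d3 XOR f8) XOR 4d = 2b XOR 4d = 66
byte 1: (42 XOR da) XOR 45 = 98 XOR 45 = dd
byte 2: (f4 XOR ca) XOR 53 = 3e XOR 53 = 6d
byte 3: (3b XOR 87) XOR 53 = bc XOR 53 = ef
byte 4: (a4 XOR 3f) XOR 41 = 9b XOR 41 = da
byte 5: (82 XOR 00) XOR 47 = 82 XOR 47 = c5
byte 6: (84 XOR 25) XOR 45 = a1 XOR 45 = e4
byte 7: (c5 XOR a1) XOR 20 = 64 XOR 20 = 44
byte 8: (3e XOR 8e) XOR 65 = b0 XOR 65 = d5
byte 9: (3d XOR 80) XOR 72 = bd XOR 72 = cf
byte 10: (43 XOR ce) XOR 72 = 8d XOR 72 = ff
byte 11: (ac XOR 11) XOR 6f = bd XOR 6f = d2
byte 12: (f6 XOR ac) XOR 72 = 5a XOR 72 = 28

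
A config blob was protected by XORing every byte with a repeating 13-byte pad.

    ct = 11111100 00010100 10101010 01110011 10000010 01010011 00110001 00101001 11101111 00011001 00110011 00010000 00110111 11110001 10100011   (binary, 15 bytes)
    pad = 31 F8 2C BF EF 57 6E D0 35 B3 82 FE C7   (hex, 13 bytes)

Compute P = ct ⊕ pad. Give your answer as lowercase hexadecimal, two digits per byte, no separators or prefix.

cdec86cc6d045ff9daaab1eef0c05b

The 13-byte key repeats, so the effective keystream is 31 f8 2c bf ef 57 6e d0 35 b3 82 fe c7 31 f8.
byte 0: fc ⊕ 31 = cd
byte 1: 14 ⊕ f8 = ec
byte 2: aa ⊕ 2c = 86
byte 3: 73 ⊕ bf = cc
byte 4: 82 ⊕ ef = 6d
byte 5: 53 ⊕ 57 = 04
byte 6: 31 ⊕ 6e = 5f
byte 7: 29 ⊕ d0 = f9
byte 8: ef ⊕ 35 = da
byte 9: 19 ⊕ b3 = aa
byte 10: 33 ⊕ 82 = b1
byte 11: 10 ⊕ fe = ee
byte 12: 37 ⊕ c7 = f0
byte 13: f1 ⊕ 31 = c0
byte 14: a3 ⊕ f8 = 5b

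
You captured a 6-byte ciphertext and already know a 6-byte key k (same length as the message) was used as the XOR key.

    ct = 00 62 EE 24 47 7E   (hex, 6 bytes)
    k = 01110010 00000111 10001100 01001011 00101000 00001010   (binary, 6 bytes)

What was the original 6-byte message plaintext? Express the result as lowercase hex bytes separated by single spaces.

byte 0: 00000000 XOR 01110010 = 01110010
byte 1: 01100010 XOR 00000111 = 01100101
byte 2: 11101110 XOR 10001100 = 01100010
byte 3: 00100100 XOR 01001011 = 01101111
byte 4: 01000111 XOR 00101000 = 01101111
byte 5: 01111110 XOR 00001010 = 01110100

72 65 62 6f 6f 74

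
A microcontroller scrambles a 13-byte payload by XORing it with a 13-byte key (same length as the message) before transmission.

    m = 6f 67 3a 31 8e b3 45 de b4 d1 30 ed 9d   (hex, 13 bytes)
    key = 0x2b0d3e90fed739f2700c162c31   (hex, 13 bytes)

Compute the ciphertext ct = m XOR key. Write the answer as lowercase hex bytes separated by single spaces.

44 6a 04 a1 70 64 7c 2c c4 dd 26 c1 ac

01101111 ⊕ 00101011 = 01000100
01100111 ⊕ 00001101 = 01101010
00111010 ⊕ 00111110 = 00000100
00110001 ⊕ 10010000 = 10100001
10001110 ⊕ 11111110 = 01110000
10110011 ⊕ 11010111 = 01100100
01000101 ⊕ 00111001 = 01111100
11011110 ⊕ 11110010 = 00101100
10110100 ⊕ 01110000 = 11000100
11010001 ⊕ 00001100 = 11011101
00110000 ⊕ 00010110 = 00100110
11101101 ⊕ 00101100 = 11000001
10011101 ⊕ 00110001 = 10101100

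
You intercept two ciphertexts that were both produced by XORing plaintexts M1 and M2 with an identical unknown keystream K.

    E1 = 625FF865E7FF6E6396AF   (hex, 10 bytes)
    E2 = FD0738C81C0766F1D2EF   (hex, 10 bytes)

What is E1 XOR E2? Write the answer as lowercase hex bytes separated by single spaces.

9f 58 c0 ad fb f8 08 92 44 40

E1 ⊕ E2 = (M1 ⊕ K) ⊕ (M2 ⊕ K) = M1 ⊕ M2 — the shared key cancels under XOR.
 98 XOR 253 = 159
 95 XOR   7 =  88
248 XOR  56 = 192
101 XOR 200 = 173
231 XOR  28 = 251
255 XOR   7 = 248
110 XOR 102 =   8
 99 XOR 241 = 146
150 XOR 210 =  68
175 XOR 239 =  64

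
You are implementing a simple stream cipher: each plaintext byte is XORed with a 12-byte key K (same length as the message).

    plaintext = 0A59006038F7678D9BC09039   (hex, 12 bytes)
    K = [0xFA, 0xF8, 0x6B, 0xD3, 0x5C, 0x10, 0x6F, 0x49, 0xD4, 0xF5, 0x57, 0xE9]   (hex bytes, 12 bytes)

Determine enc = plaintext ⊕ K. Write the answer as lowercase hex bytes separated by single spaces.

0a XOR fa = f0
59 XOR f8 = a1
00 XOR 6b = 6b
60 XOR d3 = b3
38 XOR 5c = 64
f7 XOR 10 = e7
67 XOR 6f = 08
8d XOR 49 = c4
9b XOR d4 = 4f
c0 XOR f5 = 35
90 XOR 57 = c7
39 XOR e9 = d0

f0 a1 6b b3 64 e7 08 c4 4f 35 c7 d0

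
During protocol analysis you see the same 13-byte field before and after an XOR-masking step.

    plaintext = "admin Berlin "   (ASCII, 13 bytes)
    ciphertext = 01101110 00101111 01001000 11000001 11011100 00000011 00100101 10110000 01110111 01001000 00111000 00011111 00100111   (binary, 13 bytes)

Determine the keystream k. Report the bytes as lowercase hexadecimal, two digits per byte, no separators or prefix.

Since ciphertext = plaintext ⊕ k, XORing both sides with plaintext gives k = plaintext ⊕ ciphertext.
 97 ⊕ 110 =  15
100 ⊕  47 =  75
109 ⊕  72 =  37
105 ⊕ 193 = 168
110 ⊕ 220 = 178
 32 ⊕   3 =  35
 66 ⊕  37 = 103
101 ⊕ 176 = 213
114 ⊕ 119 =   5
108 ⊕  72 =  36
105 ⊕  56 =  81
110 ⊕  31 = 113
 32 ⊕  39 =   7

0f4b25a8b22367d50524517107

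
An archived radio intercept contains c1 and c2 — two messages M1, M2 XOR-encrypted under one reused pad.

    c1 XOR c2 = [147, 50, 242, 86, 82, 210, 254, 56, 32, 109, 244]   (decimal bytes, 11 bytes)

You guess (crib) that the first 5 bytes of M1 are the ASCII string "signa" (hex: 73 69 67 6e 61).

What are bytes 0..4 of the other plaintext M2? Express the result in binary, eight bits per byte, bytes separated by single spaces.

Since c1 ⊕ c2 = M1 ⊕ M2, XORing with the guessed M1 bytes yields the corresponding M2 bytes: M2 = (c1 ⊕ c2) ⊕ M1.
10010011 xor 01110011 = 11100000
00110010 xor 01101001 = 01011011
11110010 xor 01100111 = 10010101
01010110 xor 01101110 = 00111000
01010010 xor 01100001 = 00110011

11100000 01011011 10010101 00111000 00110011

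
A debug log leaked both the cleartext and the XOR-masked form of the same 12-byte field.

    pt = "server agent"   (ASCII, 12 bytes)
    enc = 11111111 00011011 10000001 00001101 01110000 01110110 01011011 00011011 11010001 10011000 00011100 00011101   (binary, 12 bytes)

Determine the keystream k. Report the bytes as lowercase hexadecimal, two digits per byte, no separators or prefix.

Since enc = pt ⊕ k, XORing both sides with pt gives k = pt ⊕ enc.
73 ⊕ ff = 8c
65 ⊕ 1b = 7e
72 ⊕ 81 = f3
76 ⊕ 0d = 7b
65 ⊕ 70 = 15
72 ⊕ 76 = 04
20 ⊕ 5b = 7b
61 ⊕ 1b = 7a
67 ⊕ d1 = b6
65 ⊕ 98 = fd
6e ⊕ 1c = 72
74 ⊕ 1d = 69

8c7ef37b15047b7ab6fd7269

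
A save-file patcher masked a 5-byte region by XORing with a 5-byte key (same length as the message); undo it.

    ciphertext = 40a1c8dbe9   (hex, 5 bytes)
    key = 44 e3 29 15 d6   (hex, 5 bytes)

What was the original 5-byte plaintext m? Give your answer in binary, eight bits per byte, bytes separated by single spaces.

01000000 XOR 01000100 = 00000100
10100001 XOR 11100011 = 01000010
11001000 XOR 00101001 = 11100001
11011011 XOR 00010101 = 11001110
11101001 XOR 11010110 = 00111111

00000100 01000010 11100001 11001110 00111111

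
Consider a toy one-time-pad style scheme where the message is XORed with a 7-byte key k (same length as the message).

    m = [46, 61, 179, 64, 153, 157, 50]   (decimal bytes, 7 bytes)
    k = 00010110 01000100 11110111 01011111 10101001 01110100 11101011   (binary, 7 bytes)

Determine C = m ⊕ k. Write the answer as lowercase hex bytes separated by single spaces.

byte 0:  46 XOR  22 =  56
byte 1:  61 XOR  68 = 121
byte 2: 179 XOR 247 =  68
byte 3:  64 XOR  95 =  31
byte 4: 153 XOR 169 =  48
byte 5: 157 XOR 116 = 233
byte 6:  50 XOR 235 = 217

38 79 44 1f 30 e9 d9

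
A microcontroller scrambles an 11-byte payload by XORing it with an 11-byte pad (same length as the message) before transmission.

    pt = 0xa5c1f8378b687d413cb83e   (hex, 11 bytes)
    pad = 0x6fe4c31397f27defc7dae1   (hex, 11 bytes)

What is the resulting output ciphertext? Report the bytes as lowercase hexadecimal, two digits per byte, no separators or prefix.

ca253b241c9a00aefb62df

XOR is its own inverse, so applying the key byte-wise gives the result directly.
165 xor 111 = 202
193 xor 228 =  37
248 xor 195 =  59
 55 xor  19 =  36
139 xor 151 =  28
104 xor 242 = 154
125 xor 125 =   0
 65 xor 239 = 174
 60 xor 199 = 251
184 xor 218 =  98
 62 xor 225 = 223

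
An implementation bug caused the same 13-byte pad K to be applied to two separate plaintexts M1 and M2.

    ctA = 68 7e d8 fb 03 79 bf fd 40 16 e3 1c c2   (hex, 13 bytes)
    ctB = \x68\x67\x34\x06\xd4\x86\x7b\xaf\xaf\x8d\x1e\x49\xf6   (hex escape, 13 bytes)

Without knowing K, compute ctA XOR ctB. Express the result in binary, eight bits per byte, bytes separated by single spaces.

00000000 00011001 11101100 11111101 11010111 11111111 11000100 01010010 11101111 10011011 11111101 01010101 00110100

ctA ⊕ ctB = (M1 ⊕ K) ⊕ (M2 ⊕ K) = M1 ⊕ M2 — the shared key cancels under XOR.
68 ⊕ 68 = 00
7e ⊕ 67 = 19
d8 ⊕ 34 = ec
fb ⊕ 06 = fd
03 ⊕ d4 = d7
79 ⊕ 86 = ff
bf ⊕ 7b = c4
fd ⊕ af = 52
40 ⊕ af = ef
16 ⊕ 8d = 9b
e3 ⊕ 1e = fd
1c ⊕ 49 = 55
c2 ⊕ f6 = 34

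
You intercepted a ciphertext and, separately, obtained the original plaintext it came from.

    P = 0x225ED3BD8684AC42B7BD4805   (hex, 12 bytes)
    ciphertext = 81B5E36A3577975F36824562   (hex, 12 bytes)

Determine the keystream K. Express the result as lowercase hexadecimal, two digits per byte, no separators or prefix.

a3eb30d7b3f33b1d813f0d67

Since ciphertext = P ⊕ K, XORing both sides with P gives K = P ⊕ ciphertext.
22 ⊕ 81 = a3
5e ⊕ b5 = eb
d3 ⊕ e3 = 30
bd ⊕ 6a = d7
86 ⊕ 35 = b3
84 ⊕ 77 = f3
ac ⊕ 97 = 3b
42 ⊕ 5f = 1d
b7 ⊕ 36 = 81
bd ⊕ 82 = 3f
48 ⊕ 45 = 0d
05 ⊕ 62 = 67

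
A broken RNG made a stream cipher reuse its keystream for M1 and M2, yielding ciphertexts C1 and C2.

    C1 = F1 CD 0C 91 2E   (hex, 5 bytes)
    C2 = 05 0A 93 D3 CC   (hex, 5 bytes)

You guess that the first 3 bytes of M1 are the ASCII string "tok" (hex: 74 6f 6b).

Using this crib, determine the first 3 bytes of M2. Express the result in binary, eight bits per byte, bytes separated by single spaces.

First, C1 ⊕ C2 = (M1 ⊕ K) ⊕ (M2 ⊕ K) = M1 ⊕ M2, so the key drops out. Then M2 = (M1 ⊕ M2) ⊕ M1 over the first 3 bytes.
byte 0: (f1 ^ 05) ^ 74 = f4 ^ 74 = 80
byte 1: (cd ^ 0a) ^ 6f = c7 ^ 6f = a8
byte 2: (0c ^ 93) ^ 6b = 9f ^ 6b = f4

10000000 10101000 11110100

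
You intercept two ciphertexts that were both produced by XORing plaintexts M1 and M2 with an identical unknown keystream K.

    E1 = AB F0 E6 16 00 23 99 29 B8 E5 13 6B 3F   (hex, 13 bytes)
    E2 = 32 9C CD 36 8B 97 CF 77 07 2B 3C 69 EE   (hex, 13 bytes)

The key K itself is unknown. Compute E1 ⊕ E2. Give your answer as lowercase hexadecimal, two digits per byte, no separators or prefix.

E1 ⊕ E2 = (M1 ⊕ K) ⊕ (M2 ⊕ K) = M1 ⊕ M2 — the shared key cancels under XOR.
10101011 ⊕ 00110010 = 10011001
11110000 ⊕ 10011100 = 01101100
11100110 ⊕ 11001101 = 00101011
00010110 ⊕ 00110110 = 00100000
00000000 ⊕ 10001011 = 10001011
00100011 ⊕ 10010111 = 10110100
10011001 ⊕ 11001111 = 01010110
00101001 ⊕ 01110111 = 01011110
10111000 ⊕ 00000111 = 10111111
11100101 ⊕ 00101011 = 11001110
00010011 ⊕ 00111100 = 00101111
01101011 ⊕ 01101001 = 00000010
00111111 ⊕ 11101110 = 11010001

996c2b208bb4565ebfce2f02d1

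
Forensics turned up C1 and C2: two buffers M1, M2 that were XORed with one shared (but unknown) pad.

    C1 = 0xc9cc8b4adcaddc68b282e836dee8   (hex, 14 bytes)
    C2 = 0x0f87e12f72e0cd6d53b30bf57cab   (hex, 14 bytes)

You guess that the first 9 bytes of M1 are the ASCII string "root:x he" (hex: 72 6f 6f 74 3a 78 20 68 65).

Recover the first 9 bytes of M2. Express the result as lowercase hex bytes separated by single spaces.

First, C1 ⊕ C2 = (M1 ⊕ K) ⊕ (M2 ⊕ K) = M1 ⊕ M2, so the key drops out. Then M2 = (M1 ⊕ M2) ⊕ M1 over the first 9 bytes.
byte 0: (c9 XOR 0f) XOR 72 = c6 XOR 72 = b4
byte 1: (cc XOR 87) XOR 6f = 4b XOR 6f = 24
byte 2: (8b XOR e1) XOR 6f = 6a XOR 6f = 05
byte 3: (4a XOR 2f) XOR 74 = 65 XOR 74 = 11
byte 4: (dc XOR 72) XOR 3a = ae XOR 3a = 94
byte 5: (ad XOR e0) XOR 78 = 4d XOR 78 = 35
byte 6: (dc XOR cd) XOR 20 = 11 XOR 20 = 31
byte 7: (68 XOR 6d) XOR 68 = 05 XOR 68 = 6d
byte 8: (b2 XOR 53) XOR 65 = e1 XOR 65 = 84

b4 24 05 11 94 35 31 6d 84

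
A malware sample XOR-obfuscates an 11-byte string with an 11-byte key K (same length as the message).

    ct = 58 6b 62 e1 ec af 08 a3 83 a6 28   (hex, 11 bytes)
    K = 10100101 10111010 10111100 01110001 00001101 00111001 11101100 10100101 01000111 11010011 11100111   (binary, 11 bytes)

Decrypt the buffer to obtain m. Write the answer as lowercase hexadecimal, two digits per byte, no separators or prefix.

fdd1de90e196e406c475cf

58 ⊕ a5 = fd
6b ⊕ ba = d1
62 ⊕ bc = de
e1 ⊕ 71 = 90
ec ⊕ 0d = e1
af ⊕ 39 = 96
08 ⊕ ec = e4
a3 ⊕ a5 = 06
83 ⊕ 47 = c4
a6 ⊕ d3 = 75
28 ⊕ e7 = cf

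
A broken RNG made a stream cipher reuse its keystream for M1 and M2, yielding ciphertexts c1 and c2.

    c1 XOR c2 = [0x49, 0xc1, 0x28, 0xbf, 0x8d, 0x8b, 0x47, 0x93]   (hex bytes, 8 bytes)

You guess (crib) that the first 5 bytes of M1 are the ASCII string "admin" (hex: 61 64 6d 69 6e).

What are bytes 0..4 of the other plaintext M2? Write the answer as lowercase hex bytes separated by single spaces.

28 a5 45 d6 e3

Since c1 ⊕ c2 = M1 ⊕ M2, XORing with the guessed M1 bytes yields the corresponding M2 bytes: M2 = (c1 ⊕ c2) ⊕ M1.
49 XOR 61 = 28
c1 XOR 64 = a5
28 XOR 6d = 45
bf XOR 69 = d6
8d XOR 6e = e3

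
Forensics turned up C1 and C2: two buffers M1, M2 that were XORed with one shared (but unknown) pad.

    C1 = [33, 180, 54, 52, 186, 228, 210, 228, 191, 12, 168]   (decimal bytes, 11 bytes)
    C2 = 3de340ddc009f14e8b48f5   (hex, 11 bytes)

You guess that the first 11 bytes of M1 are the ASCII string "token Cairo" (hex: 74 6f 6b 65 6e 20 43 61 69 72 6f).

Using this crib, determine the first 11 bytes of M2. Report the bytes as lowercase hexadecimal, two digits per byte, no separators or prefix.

68381d8c14cd60cb5d3632

First, C1 ⊕ C2 = (M1 ⊕ K) ⊕ (M2 ⊕ K) = M1 ⊕ M2, so the key drops out. Then M2 = (M1 ⊕ M2) ⊕ M1 over the first 11 bytes.
byte 0: (21 xor 3d) xor 74 = 1c xor 74 = 68
byte 1: (b4 xor e3) xor 6f = 57 xor 6f = 38
byte 2: (36 xor 40) xor 6b = 76 xor 6b = 1d
byte 3: (34 xor dd) xor 65 = e9 xor 65 = 8c
byte 4: (ba xor c0) xor 6e = 7a xor 6e = 14
byte 5: (e4 xor 09) xor 20 = ed xor 20 = cd
byte 6: (d2 xor f1) xor 43 = 23 xor 43 = 60
byte 7: (e4 xor 4e) xor 61 = aa xor 61 = cb
byte 8: (bf xor 8b) xor 69 = 34 xor 69 = 5d
byte 9: (0c xor 48) xor 72 = 44 xor 72 = 36
byte 10: (a8 xor f5) xor 6f = 5d xor 6f = 32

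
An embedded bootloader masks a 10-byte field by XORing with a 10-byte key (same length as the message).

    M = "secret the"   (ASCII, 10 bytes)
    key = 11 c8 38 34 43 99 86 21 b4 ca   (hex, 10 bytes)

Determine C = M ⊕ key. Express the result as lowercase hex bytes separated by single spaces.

XOR is its own inverse, so applying the key byte-wise gives the result directly.
byte 0: 73 ⊕ 11 = 62
byte 1: 65 ⊕ c8 = ad
byte 2: 63 ⊕ 38 = 5b
byte 3: 72 ⊕ 34 = 46
byte 4: 65 ⊕ 43 = 26
byte 5: 74 ⊕ 99 = ed
byte 6: 20 ⊕ 86 = a6
byte 7: 74 ⊕ 21 = 55
byte 8: 68 ⊕ b4 = dc
byte 9: 65 ⊕ ca = af

62 ad 5b 46 26 ed a6 55 dc af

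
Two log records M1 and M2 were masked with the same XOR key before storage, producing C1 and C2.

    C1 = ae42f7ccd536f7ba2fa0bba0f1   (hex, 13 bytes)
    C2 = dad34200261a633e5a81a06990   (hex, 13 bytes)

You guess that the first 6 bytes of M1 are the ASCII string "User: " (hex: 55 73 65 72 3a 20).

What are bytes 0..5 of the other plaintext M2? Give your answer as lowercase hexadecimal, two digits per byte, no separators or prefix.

First, C1 ⊕ C2 = (M1 ⊕ K) ⊕ (M2 ⊕ K) = M1 ⊕ M2, so the key drops out. Then M2 = (M1 ⊕ M2) ⊕ M1 over the first 6 bytes.
byte 0: (ae xor da) xor 55 = 74 xor 55 = 21
byte 1: (42 xor d3) xor 73 = 91 xor 73 = e2
byte 2: (f7 xor 42) xor 65 = b5 xor 65 = d0
byte 3: (cc xor 00) xor 72 = cc xor 72 = be
byte 4: (d5 xor 26) xor 3a = f3 xor 3a = c9
byte 5: (36 xor 1a) xor 20 = 2c xor 20 = 0c

21e2d0bec90c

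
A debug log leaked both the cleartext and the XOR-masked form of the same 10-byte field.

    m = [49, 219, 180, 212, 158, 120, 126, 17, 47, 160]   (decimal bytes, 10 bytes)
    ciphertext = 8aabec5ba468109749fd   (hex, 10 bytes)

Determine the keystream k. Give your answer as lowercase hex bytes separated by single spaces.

bb 70 58 8f 3a 10 6e 86 66 5d

Since ciphertext = m ⊕ k, XORing both sides with m gives k = m ⊕ ciphertext.
byte 0: 31 XOR 8a = bb
byte 1: db XOR ab = 70
byte 2: b4 XOR ec = 58
byte 3: d4 XOR 5b = 8f
byte 4: 9e XOR a4 = 3a
byte 5: 78 XOR 68 = 10
byte 6: 7e XOR 10 = 6e
byte 7: 11 XOR 97 = 86
byte 8: 2f XOR 49 = 66
byte 9: a0 XOR fd = 5d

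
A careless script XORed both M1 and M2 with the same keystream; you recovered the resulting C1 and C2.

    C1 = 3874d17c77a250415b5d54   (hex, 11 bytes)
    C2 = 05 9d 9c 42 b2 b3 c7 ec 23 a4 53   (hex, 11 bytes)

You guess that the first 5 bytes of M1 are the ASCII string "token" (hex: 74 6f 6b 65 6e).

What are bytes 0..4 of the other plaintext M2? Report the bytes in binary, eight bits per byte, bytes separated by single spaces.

First, C1 ⊕ C2 = (M1 ⊕ K) ⊕ (M2 ⊕ K) = M1 ⊕ M2, so the key drops out. Then M2 = (M1 ⊕ M2) ⊕ M1 over the first 5 bytes.
byte 0: (38 xor 05) xor 74 = 3d xor 74 = 49
byte 1: (74 xor 9d) xor 6f = e9 xor 6f = 86
byte 2: (d1 xor 9c) xor 6b = 4d xor 6b = 26
byte 3: (7c xor 42) xor 65 = 3e xor 65 = 5b
byte 4: (77 xor b2) xor 6e = c5 xor 6e = ab

01001001 10000110 00100110 01011011 10101011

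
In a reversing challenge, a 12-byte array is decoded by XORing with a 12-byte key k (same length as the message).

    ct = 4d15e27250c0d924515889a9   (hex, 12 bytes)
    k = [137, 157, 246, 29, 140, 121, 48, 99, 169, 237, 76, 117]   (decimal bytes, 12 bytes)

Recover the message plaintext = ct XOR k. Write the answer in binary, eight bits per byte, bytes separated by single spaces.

byte 0:  77 XOR 137 = 196
byte 1:  21 XOR 157 = 136
byte 2: 226 XOR 246 =  20
byte 3: 114 XOR  29 = 111
byte 4:  80 XOR 140 = 220
byte 5: 192 XOR 121 = 185
byte 6: 217 XOR  48 = 233
byte 7:  36 XOR  99 =  71
byte 8:  81 XOR 169 = 248
byte 9:  88 XOR 237 = 181
byte 10: 137 XOR  76 = 197
byte 11: 169 XOR 117 = 220

11000100 10001000 00010100 01101111 11011100 10111001 11101001 01000111 11111000 10110101 11000101 11011100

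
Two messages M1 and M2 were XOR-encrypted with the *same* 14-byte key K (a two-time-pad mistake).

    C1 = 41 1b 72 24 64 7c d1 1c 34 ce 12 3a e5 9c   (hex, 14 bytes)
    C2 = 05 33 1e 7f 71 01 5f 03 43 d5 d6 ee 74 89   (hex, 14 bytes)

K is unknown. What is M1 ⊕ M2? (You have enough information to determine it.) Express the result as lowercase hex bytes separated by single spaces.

C1 ⊕ C2 = (M1 ⊕ K) ⊕ (M2 ⊕ K) = M1 ⊕ M2 — the shared key cancels under XOR.
byte 0: 41 ⊕ 05 = 44
byte 1: 1b ⊕ 33 = 28
byte 2: 72 ⊕ 1e = 6c
byte 3: 24 ⊕ 7f = 5b
byte 4: 64 ⊕ 71 = 15
byte 5: 7c ⊕ 01 = 7d
byte 6: d1 ⊕ 5f = 8e
byte 7: 1c ⊕ 03 = 1f
byte 8: 34 ⊕ 43 = 77
byte 9: ce ⊕ d5 = 1b
byte 10: 12 ⊕ d6 = c4
byte 11: 3a ⊕ ee = d4
byte 12: e5 ⊕ 74 = 91
byte 13: 9c ⊕ 89 = 15

44 28 6c 5b 15 7d 8e 1f 77 1b c4 d4 91 15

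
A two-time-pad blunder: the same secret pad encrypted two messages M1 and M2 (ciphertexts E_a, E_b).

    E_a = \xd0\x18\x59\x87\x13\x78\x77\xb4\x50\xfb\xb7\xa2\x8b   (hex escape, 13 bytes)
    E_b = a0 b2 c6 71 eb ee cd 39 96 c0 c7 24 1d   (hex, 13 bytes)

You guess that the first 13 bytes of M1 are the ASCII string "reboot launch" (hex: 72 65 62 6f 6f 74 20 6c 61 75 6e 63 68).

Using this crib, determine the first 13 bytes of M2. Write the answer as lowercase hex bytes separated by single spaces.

02 cf fd 99 97 e2 9a e1 a7 4e 1e e5 fe

First, E_a ⊕ E_b = (M1 ⊕ K) ⊕ (M2 ⊕ K) = M1 ⊕ M2, so the key drops out. Then M2 = (M1 ⊕ M2) ⊕ M1 over the first 13 bytes.
byte 0: (d0 XOR a0) XOR 72 = 70 XOR 72 = 02
byte 1: (18 XOR b2) XOR 65 = aa XOR 65 = cf
byte 2: (59 XOR c6) XOR 62 = 9f XOR 62 = fd
byte 3: (87 XOR 71) XOR 6f = f6 XOR 6f = 99
byte 4: (13 XOR eb) XOR 6f = f8 XOR 6f = 97
byte 5: (78 XOR ee) XOR 74 = 96 XOR 74 = e2
byte 6: (77 XOR cd) XOR 20 = ba XOR 20 = 9a
byte 7: (b4 XOR 39) XOR 6c = 8d XOR 6c = e1
byte 8: (50 XOR 96) XOR 61 = c6 XOR 61 = a7
byte 9: (fb XOR c0) XOR 75 = 3b XOR 75 = 4e
byte 10: (b7 XOR c7) XOR 6e = 70 XOR 6e = 1e
byte 11: (a2 XOR 24) XOR 63 = 86 XOR 63 = e5
byte 12: (8b XOR 1d) XOR 68 = 96 XOR 68 = fe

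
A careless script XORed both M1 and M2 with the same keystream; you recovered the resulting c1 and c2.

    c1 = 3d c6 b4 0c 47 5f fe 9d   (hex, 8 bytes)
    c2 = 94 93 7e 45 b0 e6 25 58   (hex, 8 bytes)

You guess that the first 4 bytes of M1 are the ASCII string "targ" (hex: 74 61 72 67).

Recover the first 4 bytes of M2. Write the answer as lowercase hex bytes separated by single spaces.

First, c1 ⊕ c2 = (M1 ⊕ K) ⊕ (M2 ⊕ K) = M1 ⊕ M2, so the key drops out. Then M2 = (M1 ⊕ M2) ⊕ M1 over the first 4 bytes.
byte 0: (3d ^ 94) ^ 74 = a9 ^ 74 = dd
byte 1: (c6 ^ 93) ^ 61 = 55 ^ 61 = 34
byte 2: (b4 ^ 7e) ^ 72 = ca ^ 72 = b8
byte 3: (0c ^ 45) ^ 67 = 49 ^ 67 = 2e

dd 34 b8 2e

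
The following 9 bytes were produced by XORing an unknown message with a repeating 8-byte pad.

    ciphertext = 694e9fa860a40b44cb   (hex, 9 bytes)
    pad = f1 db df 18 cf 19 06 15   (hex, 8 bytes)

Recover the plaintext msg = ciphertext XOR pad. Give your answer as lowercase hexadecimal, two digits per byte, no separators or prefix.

The 8-byte key repeats, so the effective keystream is f1 db df 18 cf 19 06 15 f1.
byte 0: 69 ^ f1 = 98
byte 1: 4e ^ db = 95
byte 2: 9f ^ df = 40
byte 3: a8 ^ 18 = b0
byte 4: 60 ^ cf = af
byte 5: a4 ^ 19 = bd
byte 6: 0b ^ 06 = 0d
byte 7: 44 ^ 15 = 51
byte 8: cb ^ f1 = 3a

989540b0afbd0d513a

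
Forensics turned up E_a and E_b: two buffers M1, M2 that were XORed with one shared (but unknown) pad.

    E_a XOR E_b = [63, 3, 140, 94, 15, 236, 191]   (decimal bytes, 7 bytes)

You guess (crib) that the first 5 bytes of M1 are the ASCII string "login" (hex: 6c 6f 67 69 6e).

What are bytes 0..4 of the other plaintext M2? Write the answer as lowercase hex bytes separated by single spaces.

Since E_a ⊕ E_b = M1 ⊕ M2, XORing with the guessed M1 bytes yields the corresponding M2 bytes: M2 = (E_a ⊕ E_b) ⊕ M1.
3f ^ 6c = 53
03 ^ 6f = 6c
8c ^ 67 = eb
5e ^ 69 = 37
0f ^ 6e = 61

53 6c eb 37 61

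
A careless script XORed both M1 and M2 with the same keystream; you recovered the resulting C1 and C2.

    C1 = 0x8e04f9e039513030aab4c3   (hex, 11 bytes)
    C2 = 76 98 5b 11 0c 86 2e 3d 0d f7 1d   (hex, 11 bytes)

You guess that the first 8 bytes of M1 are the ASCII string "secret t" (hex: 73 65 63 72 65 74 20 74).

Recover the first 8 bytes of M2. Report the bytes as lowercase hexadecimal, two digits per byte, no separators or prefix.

8bf9c18350a33e79

First, C1 ⊕ C2 = (M1 ⊕ K) ⊕ (M2 ⊕ K) = M1 ⊕ M2, so the key drops out. Then M2 = (M1 ⊕ M2) ⊕ M1 over the first 8 bytes.
byte 0: (8e XOR 76) XOR 73 = f8 XOR 73 = 8b
byte 1: (04 XOR 98) XOR 65 = 9c XOR 65 = f9
byte 2: (f9 XOR 5b) XOR 63 = a2 XOR 63 = c1
byte 3: (e0 XOR 11) XOR 72 = f1 XOR 72 = 83
byte 4: (39 XOR 0c) XOR 65 = 35 XOR 65 = 50
byte 5: (51 XOR 86) XOR 74 = d7 XOR 74 = a3
byte 6: (30 XOR 2e) XOR 20 = 1e XOR 20 = 3e
byte 7: (30 XOR 3d) XOR 74 = 0d XOR 74 = 79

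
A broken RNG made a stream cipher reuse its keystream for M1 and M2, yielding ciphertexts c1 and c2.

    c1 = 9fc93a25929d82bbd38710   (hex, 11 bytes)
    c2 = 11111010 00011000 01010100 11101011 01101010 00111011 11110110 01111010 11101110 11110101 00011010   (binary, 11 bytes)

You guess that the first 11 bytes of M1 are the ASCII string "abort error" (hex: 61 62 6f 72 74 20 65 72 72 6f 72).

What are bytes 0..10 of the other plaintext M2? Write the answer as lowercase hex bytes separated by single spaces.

First, c1 ⊕ c2 = (M1 ⊕ K) ⊕ (M2 ⊕ K) = M1 ⊕ M2, so the key drops out. Then M2 = (M1 ⊕ M2) ⊕ M1 over the first 11 bytes.
byte 0: (9f XOR fa) XOR 61 = 65 XOR 61 = 04
byte 1: (c9 XOR 18) XOR 62 = d1 XOR 62 = b3
byte 2: (3a XOR 54) XOR 6f = 6e XOR 6f = 01
byte 3: (25 XOR eb) XOR 72 = ce XOR 72 = bc
byte 4: (92 XOR 6a) XOR 74 = f8 XOR 74 = 8c
byte 5: (9d XOR 3b) XOR 20 = a6 XOR 20 = 86
byte 6: (82 XOR f6) XOR 65 = 74 XOR 65 = 11
byte 7: (bb XOR 7a) XOR 72 = c1 XOR 72 = b3
byte 8: (d3 XOR ee) XOR 72 = 3d XOR 72 = 4f
byte 9: (87 XOR f5) XOR 6f = 72 XOR 6f = 1d
byte 10: (10 XOR 1a) XOR 72 = 0a XOR 72 = 78

04 b3 01 bc 8c 86 11 b3 4f 1d 78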